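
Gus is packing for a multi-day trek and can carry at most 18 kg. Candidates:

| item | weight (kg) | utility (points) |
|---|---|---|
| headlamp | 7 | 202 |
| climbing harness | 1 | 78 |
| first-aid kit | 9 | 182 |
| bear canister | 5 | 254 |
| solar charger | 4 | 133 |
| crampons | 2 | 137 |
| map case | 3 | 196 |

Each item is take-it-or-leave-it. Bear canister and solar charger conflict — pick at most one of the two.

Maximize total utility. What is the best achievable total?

867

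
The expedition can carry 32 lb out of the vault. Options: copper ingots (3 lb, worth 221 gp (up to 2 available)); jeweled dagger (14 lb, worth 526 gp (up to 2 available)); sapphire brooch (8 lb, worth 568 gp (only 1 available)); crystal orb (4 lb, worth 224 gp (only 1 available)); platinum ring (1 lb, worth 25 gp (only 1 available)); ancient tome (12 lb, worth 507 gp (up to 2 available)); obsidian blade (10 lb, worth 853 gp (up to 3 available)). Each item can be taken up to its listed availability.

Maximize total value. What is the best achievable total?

Platinum ring + 3×obsidian blade uses 31 of the 32 lb and totals 2584.
No other feasible combination exceeds 2584.

2584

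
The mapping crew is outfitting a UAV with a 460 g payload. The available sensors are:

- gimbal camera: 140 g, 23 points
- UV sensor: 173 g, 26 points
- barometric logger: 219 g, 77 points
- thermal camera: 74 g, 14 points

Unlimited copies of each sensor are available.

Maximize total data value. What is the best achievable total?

Ranking by ratio (data value/g): barometric logger 0.35, thermal camera 0.19, gimbal camera 0.16, UV sensor 0.15.
Taking 2×barometric logger: 438 g used, 154 in data value.
That's the maximum — no swap from here does better than 154.

154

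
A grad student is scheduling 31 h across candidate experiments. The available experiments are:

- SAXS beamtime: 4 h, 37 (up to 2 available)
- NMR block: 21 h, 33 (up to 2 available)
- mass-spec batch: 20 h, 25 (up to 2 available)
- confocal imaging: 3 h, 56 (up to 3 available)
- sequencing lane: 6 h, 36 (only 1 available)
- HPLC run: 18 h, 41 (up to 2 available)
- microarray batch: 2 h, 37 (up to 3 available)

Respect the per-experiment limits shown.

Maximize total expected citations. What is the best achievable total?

Best packing: 2×SAXS beamtime + 3×confocal imaging + sequencing lane + 3×microarray batch — 29 h, 389 total.
Nothing else within 31 h beats 389.

389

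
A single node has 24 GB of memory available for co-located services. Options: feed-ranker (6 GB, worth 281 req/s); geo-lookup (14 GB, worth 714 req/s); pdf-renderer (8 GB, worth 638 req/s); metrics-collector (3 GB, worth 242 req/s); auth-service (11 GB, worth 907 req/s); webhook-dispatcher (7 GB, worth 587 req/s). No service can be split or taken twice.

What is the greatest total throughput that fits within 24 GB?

1787

A density-first pass picks metrics-collector + auth-service + webhook-dispatcher — 1736 at 21 GB.
The 7 GB tied up in webhook-dispatcher is better spent on pdf-renderer — total rises to 1787 (22 GB).
Runner-up feed-ranker + auth-service + webhook-dispatcher tops out at 1775.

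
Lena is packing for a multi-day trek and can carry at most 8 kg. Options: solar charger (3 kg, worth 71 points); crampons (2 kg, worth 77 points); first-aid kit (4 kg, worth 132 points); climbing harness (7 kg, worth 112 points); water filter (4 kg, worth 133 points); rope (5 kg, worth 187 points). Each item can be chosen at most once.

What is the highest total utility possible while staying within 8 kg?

265

Taking the top-ratio items first gives crampons + rope for 264 (7 kg).
Replace crampons and rope with first-aid kit + water filter: the trade gains 1 net, giving 265 at 8 kg.
Next best is crampons + rope at 264 (7 kg) — short by 1.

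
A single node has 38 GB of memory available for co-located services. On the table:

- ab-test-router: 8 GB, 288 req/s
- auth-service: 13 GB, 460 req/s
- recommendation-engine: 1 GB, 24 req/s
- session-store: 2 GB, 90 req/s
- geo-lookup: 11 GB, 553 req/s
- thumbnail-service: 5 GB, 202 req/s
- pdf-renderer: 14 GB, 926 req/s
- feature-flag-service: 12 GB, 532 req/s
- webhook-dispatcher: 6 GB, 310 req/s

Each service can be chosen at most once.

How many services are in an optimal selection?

5

Optimal total is 2081.
One optimal bundle: session-store + geo-lookup + thumbnail-service + pdf-renderer + webhook-dispatcher (38 GB).
All optima have 5 services.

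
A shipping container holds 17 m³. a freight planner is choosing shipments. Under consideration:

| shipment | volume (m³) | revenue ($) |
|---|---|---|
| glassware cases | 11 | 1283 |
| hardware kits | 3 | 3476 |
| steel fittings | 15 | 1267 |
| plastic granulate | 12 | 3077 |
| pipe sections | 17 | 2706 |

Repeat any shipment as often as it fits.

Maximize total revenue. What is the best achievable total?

Density check — hardware kits 1158.67, plastic granulate 256.42, pipe sections 159.18 are the best per m³.
Taking 5×hardware kits: 15 m³ used, 17380 in revenue.
The spare 2 m³ is too small for any remaining shipment, and no exchange beats 17380.

17380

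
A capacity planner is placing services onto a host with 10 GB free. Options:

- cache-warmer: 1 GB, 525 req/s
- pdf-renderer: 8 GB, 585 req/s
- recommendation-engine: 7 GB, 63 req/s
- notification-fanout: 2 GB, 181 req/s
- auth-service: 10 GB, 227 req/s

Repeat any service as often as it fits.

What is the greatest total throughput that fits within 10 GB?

The ratio ordering already packs tightly: 10×cache-warmer, 10 GB, 5250.
That's the maximum — no swap from here does better than 5250.

5250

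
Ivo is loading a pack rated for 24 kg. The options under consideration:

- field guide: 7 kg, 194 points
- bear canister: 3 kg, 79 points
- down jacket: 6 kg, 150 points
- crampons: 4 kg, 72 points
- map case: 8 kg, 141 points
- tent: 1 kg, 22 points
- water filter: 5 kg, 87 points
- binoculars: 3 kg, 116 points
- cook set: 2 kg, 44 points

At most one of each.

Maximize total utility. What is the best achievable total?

Density check — binoculars 38.67, field guide 27.71, bear canister 26.33, down jacket 25.00 are the best per kg.
Taking the top-ratio items first gives field guide + bear canister + down jacket + tent + binoculars + cook set for 605 (22 kg).
Replace cook set with crampons: the trade gains 28 net, giving 633 at 24 kg.
Nothing else within 24 kg beats 633.

633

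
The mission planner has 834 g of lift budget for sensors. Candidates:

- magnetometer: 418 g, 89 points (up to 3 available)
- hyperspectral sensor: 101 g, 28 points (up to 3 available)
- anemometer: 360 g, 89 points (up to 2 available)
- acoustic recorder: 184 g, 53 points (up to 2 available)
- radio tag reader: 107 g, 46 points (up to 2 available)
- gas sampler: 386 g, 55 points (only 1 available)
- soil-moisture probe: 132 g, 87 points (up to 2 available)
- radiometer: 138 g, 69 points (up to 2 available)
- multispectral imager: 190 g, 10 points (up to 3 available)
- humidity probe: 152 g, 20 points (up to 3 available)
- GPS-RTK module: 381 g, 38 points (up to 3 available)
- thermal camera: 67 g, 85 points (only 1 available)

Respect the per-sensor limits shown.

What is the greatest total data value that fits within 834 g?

Ranking by ratio (data value/g): thermal camera 1.27, soil-moisture probe 0.66, radiometer 0.50, radio tag reader 0.43.
The ratio ordering already packs tightly: 2×radio tag reader + 2×soil-moisture probe + 2×radiometer + thermal camera, 821 g, 489.
No other feasible combination exceeds 489.

489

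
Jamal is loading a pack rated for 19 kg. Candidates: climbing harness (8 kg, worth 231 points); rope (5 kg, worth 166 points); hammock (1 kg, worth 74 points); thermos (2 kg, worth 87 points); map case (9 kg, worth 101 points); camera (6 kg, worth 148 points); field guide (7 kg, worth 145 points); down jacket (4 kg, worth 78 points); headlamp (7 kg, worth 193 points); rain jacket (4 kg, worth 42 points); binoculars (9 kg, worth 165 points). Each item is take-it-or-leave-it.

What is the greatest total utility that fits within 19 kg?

598

Greedy by ratio would take climbing harness + rope + hammock + thermos: 16 kg used, total 558.
Replace climbing harness with down jacket + headlamp: the trade gains 40 net, giving 598 at 19 kg.
Next best is climbing harness + hammock + thermos + headlamp at 585 (18 kg) — short by 13.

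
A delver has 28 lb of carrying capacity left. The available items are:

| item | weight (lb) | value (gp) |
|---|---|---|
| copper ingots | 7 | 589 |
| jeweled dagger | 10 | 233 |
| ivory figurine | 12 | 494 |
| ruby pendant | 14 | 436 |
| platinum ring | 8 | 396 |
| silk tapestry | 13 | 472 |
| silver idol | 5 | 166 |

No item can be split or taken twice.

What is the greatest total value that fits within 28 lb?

1479

Taking copper ingots + ivory figurine + platinum ring: 27 lb used, 1479 in value.
Next best is copper ingots + platinum ring + silk tapestry at 1457 (28 lb) — short by 22.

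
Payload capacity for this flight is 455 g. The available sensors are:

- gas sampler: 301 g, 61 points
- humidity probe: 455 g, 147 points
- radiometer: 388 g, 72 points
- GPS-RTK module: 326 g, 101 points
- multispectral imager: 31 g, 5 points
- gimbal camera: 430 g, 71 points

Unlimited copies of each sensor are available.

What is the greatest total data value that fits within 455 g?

The ratio ordering already packs tightly: humidity probe, 455 g, 147.
No other feasible combination exceeds 147.

147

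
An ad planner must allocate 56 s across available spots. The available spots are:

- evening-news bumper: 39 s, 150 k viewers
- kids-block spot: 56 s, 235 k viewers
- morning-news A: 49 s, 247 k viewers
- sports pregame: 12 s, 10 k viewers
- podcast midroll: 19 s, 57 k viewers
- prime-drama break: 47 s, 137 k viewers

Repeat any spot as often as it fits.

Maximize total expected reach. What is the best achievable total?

247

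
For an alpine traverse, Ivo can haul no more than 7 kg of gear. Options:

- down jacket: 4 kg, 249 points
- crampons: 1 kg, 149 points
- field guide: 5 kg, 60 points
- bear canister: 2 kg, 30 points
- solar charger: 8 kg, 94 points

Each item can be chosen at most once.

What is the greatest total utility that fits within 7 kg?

The ratio ordering already packs tightly: down jacket + crampons + bear canister, 7 kg, 428.
The closest alternative, down jacket + crampons, reaches only 398.

428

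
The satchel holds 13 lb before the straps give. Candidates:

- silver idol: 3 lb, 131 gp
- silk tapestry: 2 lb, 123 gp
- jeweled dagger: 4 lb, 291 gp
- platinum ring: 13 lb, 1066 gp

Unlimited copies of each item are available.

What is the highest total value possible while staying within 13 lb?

The ratio ordering already packs tightly: platinum ring, 13 lb, 1066.
That's the maximum — no swap from here does better than 1066.

1066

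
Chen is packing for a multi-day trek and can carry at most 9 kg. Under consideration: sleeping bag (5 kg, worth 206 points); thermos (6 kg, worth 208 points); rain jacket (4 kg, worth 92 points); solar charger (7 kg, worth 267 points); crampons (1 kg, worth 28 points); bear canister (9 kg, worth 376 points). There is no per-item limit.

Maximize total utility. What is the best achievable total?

376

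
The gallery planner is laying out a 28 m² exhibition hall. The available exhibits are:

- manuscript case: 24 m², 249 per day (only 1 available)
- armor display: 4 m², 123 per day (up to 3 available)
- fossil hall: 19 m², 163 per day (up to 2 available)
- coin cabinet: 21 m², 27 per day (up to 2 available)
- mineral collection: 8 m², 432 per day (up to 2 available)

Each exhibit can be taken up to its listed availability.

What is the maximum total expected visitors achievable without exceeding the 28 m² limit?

Ranking by ratio (expected visitors/m²): mineral collection 54.00, armor display 30.75, manuscript case 10.38.
Best packing: 3×armor display + 2×mineral collection — 28 m², 1233 total.
Every other selection either busts 28 m² or exceeds an availability limit or fails to beat 1233.

1233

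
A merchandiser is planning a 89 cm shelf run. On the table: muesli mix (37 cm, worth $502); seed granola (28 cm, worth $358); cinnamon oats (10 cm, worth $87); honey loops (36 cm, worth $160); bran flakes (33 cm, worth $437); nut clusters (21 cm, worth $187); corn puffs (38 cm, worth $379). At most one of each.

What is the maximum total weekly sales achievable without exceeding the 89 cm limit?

By weekly sales per cm: muesli mix 13.57, bran flakes 13.24, seed granola 12.79, corn puffs 9.97 lead.
The ratio heuristic lands on muesli mix + cinnamon oats + bran flakes (1026) but leaves 9 cm idle.
Dropping cinnamon oats and bran flakes frees 43 cm; slotting in seed granola + nut clusters (49 cm) lifts the total to 1047 at 86 cm.
Next best is muesli mix + cinnamon oats + bran flakes at 1026 (80 cm) — short by 21.

1047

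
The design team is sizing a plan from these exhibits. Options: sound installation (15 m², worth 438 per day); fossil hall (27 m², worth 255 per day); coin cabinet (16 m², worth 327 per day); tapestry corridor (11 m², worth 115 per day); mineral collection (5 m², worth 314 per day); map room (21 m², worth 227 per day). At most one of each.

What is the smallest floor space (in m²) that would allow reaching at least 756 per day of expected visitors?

31

Need the lightest bundle worth ≥ 756.
sound installation + coin cabinet: 765 expected visitors at 31 m².
Below 31 m² the best achievable stays under 756.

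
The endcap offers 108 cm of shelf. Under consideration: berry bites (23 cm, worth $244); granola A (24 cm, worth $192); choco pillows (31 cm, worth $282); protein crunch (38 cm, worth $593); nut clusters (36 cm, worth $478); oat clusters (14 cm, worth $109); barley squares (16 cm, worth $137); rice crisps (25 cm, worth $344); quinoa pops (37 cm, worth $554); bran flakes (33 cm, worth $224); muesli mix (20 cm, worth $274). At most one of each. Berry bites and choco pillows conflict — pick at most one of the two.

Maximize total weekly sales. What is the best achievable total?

1491

The ratio ordering already packs tightly: protein crunch + rice crisps + quinoa pops, 100 cm, 1491.
The spare 8 cm is too small for any remaining product, and no feasible exchange beats 1491.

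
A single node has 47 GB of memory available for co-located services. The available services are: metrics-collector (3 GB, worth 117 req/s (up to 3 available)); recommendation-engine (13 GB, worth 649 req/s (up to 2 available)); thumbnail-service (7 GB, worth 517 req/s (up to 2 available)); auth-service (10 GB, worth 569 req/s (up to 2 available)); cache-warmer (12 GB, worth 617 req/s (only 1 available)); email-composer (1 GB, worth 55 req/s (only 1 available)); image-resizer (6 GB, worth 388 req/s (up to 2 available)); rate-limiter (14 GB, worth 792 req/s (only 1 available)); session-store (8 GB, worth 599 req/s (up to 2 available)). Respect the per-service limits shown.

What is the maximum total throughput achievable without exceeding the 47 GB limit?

3244

Taking the top-ratio services first gives metrics-collector + 2×thumbnail-service + email-composer + 2×image-resizer + 2×session-store for 3180 (46 GB).
The 9 GB tied up in metrics-collector and image-resizer is better spent on auth-service — total rises to 3244 (47 GB).
That's the maximum — no swap from here does better than 3244.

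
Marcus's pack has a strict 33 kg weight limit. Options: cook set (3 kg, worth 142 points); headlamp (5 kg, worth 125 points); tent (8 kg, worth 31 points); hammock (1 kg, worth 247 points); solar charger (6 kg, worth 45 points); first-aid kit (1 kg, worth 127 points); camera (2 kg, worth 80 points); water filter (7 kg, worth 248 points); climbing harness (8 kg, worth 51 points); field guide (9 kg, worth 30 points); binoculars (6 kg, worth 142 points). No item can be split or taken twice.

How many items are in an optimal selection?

Best achievable utility is 1162.
For example cook set + headlamp + hammock + first-aid kit + camera + water filter + climbing harness + binoculars achieves it, using 33 kg.
Any selection reaching 1162 contains exactly 8 items.

8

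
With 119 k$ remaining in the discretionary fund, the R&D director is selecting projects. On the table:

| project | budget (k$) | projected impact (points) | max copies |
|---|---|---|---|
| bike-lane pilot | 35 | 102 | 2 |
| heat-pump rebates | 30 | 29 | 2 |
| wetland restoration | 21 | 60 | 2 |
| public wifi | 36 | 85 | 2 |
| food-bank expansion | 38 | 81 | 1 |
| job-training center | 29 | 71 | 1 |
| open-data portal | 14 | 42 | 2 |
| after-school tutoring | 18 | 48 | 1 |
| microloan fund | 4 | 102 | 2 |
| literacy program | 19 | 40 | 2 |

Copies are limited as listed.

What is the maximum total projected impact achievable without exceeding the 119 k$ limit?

516

Ranking by ratio (projected impact/k$): microloan fund 25.50, open-data portal 3.00, bike-lane pilot 2.91.
The ratio heuristic lands on 2×bike-lane pilot + 2×open-data portal + 2×microloan fund (492) but leaves 13 k$ idle.
Replace bike-lane pilot and open-data portal with 2×wetland restoration + after-school tutoring: the trade gains 24 net, giving 516 at 117 k$.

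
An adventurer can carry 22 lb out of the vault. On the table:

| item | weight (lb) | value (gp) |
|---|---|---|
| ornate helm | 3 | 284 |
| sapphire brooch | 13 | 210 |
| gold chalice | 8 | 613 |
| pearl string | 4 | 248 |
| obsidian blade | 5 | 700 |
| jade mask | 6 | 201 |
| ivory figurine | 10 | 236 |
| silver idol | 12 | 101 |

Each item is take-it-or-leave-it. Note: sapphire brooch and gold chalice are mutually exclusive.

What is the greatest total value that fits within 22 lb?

1845

Best packing: ornate helm + gold chalice + pearl string + obsidian blade — 20 lb, 1845 total.
No other feasible combination exceeds 1845.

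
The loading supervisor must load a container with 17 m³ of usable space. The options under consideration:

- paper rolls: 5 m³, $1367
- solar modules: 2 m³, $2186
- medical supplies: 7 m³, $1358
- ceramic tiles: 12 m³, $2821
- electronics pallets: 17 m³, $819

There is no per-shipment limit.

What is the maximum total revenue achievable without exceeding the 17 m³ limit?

17488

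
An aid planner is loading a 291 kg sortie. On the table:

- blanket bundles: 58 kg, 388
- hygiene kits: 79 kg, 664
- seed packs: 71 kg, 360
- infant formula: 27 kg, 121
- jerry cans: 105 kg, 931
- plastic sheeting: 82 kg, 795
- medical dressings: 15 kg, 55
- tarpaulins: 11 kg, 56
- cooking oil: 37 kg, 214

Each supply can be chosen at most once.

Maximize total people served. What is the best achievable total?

The ratio ordering already packs tightly: hygiene kits + jerry cans + plastic sheeting + tarpaulins, 277 kg, 2446.
Runner-up hygiene kits + jerry cans + plastic sheeting + medical dressings tops out at 2445.

2446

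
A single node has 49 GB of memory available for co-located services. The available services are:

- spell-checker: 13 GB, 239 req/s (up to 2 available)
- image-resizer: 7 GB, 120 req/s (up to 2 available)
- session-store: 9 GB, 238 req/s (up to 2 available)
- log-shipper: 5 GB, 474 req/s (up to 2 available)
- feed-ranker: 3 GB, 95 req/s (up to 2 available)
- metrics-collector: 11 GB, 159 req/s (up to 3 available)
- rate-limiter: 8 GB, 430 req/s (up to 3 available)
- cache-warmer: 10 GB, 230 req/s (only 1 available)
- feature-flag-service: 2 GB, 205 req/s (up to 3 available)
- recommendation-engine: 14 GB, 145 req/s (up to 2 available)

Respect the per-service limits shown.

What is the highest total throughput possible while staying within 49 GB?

Greedy by ratio would take 2×log-shipper + 2×feed-ranker + 3×rate-limiter + 3×feature-flag-service: 46 GB used, total 3043.
Replace 2×feed-ranker with session-store: the trade gains 48 net, giving 3091 at 49 GB.
No other feasible combination exceeds 3091.

3091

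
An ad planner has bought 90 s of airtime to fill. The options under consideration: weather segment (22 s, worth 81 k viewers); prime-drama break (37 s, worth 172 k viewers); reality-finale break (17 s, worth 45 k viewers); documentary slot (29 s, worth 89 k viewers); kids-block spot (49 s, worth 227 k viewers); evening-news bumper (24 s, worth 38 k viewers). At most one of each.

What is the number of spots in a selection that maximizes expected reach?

2

Best achievable expected reach is 399.
For example prime-drama break + kids-block spot achieves it, using 86 s.
All optima have 2 spots.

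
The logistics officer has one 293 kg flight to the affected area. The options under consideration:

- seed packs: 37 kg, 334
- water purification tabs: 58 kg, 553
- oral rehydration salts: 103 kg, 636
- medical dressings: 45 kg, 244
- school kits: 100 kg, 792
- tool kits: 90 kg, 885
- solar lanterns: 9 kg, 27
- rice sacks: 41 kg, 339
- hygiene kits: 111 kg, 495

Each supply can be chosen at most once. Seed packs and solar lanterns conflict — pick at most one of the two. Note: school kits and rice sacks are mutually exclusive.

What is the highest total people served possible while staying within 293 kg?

2564

Ranking by ratio (people served/kg): tool kits 9.83, water purification tabs 9.53, seed packs 9.03.
Taking seed packs + water purification tabs + school kits + tool kits: 285 kg used, 2564 in people served.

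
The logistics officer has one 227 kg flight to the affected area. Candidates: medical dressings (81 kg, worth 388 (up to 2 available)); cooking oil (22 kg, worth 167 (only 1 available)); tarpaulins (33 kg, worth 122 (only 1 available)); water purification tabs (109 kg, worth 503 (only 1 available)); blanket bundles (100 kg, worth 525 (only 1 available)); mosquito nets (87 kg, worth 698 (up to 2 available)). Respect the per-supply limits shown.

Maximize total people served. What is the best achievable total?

By people served per kg: mosquito nets 8.02, cooking oil 7.59, blanket bundles 5.25 lead.
Cooking oil + 2×mosquito nets uses 196 of the 227 kg and totals 1563.
The spare 31 kg is too small for any remaining supply, and no exchange beats 1563.

1563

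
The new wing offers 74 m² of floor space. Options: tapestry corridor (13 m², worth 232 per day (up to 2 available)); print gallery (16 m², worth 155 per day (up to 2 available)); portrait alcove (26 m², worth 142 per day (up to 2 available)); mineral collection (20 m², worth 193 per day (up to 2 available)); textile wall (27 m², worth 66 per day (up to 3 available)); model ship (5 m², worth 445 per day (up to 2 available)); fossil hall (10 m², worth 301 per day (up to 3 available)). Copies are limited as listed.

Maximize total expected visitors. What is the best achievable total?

2257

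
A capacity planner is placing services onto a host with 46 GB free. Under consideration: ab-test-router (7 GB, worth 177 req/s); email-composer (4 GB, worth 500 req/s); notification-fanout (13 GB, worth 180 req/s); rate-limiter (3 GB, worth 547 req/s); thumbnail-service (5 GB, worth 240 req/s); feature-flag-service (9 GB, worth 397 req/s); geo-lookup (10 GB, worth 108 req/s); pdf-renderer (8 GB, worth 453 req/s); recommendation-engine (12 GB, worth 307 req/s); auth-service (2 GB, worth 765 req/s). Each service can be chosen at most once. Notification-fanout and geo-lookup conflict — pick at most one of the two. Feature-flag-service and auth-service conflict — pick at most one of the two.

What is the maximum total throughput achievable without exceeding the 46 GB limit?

2989

Ranking by ratio (throughput/GB): auth-service 382.50, rate-limiter 182.33, email-composer 125.00, pdf-renderer 56.62.
Ab-test-router + email-composer + rate-limiter + thumbnail-service + pdf-renderer + recommendation-engine + auth-service uses 41 of the 46 GB and totals 2989.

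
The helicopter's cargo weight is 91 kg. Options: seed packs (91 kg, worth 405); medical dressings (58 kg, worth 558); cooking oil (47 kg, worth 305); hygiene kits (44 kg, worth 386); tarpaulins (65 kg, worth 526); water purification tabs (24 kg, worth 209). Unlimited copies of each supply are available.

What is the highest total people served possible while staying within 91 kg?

772

Density check — medical dressings 9.62, hygiene kits 8.77, water purification tabs 8.71 are the best per kg.
A density-first pass picks medical dressings + water purification tabs — 767 at 82 kg.
The 82 kg tied up in medical dressings and water purification tabs is better spent on 2×hygiene kits — total rises to 772 (88 kg).
No other feasible combination exceeds 772.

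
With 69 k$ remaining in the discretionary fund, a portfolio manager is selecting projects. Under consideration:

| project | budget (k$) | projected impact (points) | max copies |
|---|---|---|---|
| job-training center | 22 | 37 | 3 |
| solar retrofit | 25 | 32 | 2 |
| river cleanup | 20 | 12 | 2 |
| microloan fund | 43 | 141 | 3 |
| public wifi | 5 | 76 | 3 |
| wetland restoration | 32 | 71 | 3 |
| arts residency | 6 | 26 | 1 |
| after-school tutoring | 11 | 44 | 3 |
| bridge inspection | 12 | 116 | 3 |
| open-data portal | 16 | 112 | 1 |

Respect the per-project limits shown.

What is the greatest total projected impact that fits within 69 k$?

3×public wifi + 3×bridge inspection + open-data portal uses 67 of the 69 k$ and totals 688.
Every other selection either busts 69 k$ or exceeds an availability limit or fails to beat 688.

688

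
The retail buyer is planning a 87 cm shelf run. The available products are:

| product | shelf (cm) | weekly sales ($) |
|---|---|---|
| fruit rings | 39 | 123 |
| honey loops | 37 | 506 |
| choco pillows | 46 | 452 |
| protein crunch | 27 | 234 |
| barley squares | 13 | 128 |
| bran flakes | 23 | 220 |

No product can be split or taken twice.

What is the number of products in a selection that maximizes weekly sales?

3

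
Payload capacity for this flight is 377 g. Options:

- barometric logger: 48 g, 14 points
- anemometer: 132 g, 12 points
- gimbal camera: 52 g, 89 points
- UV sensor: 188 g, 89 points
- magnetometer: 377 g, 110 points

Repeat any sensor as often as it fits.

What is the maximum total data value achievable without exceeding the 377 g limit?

623

Best packing: 7×gimbal camera — 364 g, 623 total.
Nothing else within 377 g beats 623.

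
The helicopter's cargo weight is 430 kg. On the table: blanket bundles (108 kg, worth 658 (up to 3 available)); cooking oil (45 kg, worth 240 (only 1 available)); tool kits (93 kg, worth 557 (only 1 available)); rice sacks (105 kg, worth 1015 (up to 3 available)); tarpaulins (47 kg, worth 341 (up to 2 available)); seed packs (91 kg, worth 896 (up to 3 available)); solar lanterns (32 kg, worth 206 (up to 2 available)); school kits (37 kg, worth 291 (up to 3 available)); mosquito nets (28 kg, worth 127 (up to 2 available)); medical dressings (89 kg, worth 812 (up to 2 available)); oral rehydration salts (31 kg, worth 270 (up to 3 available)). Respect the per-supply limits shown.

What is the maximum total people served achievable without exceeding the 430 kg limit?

4113

Density check — seed packs 9.85, rice sacks 9.67, medical dressings 9.12 are the best per kg.
A density-first pass picks rice sacks + 3×seed packs + oral rehydration salts — 3973 at 409 kg.
The 122 kg tied up in seed packs and oral rehydration salts is better spent on rice sacks + school kits — total rises to 4113 (429 kg).
Every other selection either busts 430 kg or exceeds an availability limit or fails to beat 4113.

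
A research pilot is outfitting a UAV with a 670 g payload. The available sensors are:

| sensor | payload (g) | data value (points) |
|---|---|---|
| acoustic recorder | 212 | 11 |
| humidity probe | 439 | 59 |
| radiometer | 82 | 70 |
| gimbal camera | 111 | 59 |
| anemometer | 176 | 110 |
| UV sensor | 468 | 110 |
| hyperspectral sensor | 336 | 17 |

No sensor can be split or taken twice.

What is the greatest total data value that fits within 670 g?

250

Best packing: acoustic recorder + radiometer + gimbal camera + anemometer — 581 g, 250 total.
An exhaustive check of the 128 subsets confirms 250.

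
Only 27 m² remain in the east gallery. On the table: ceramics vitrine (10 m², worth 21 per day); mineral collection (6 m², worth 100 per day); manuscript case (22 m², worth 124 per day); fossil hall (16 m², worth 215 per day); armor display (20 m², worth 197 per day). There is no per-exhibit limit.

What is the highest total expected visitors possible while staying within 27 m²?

400

Density check — mineral collection 16.67, fossil hall 13.44, armor display 9.85, manuscript case 5.64 are the best per m².
The ratio ordering already packs tightly: 4×mineral collection, 24 m², 400.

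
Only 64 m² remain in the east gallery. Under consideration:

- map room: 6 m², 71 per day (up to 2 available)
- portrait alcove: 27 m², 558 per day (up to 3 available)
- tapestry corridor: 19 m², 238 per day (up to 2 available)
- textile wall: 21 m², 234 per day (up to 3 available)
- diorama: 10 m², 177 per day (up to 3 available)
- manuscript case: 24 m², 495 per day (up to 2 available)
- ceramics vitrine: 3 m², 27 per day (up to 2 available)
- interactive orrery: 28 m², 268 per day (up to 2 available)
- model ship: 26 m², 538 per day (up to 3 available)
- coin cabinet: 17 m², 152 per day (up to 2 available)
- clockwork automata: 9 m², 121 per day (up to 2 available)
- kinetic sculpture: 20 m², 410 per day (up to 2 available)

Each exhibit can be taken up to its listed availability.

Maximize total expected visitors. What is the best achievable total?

1315

Taking the top-ratio exhibits first gives diorama + 2×model ship for 1253 (62 m²).
Replace diorama and 2×model ship with manuscript case + 2×kinetic sculpture: the trade gains 62 net, giving 1315 at 64 m².
Every other selection either busts 64 m² or exceeds an availability limit or fails to beat 1315.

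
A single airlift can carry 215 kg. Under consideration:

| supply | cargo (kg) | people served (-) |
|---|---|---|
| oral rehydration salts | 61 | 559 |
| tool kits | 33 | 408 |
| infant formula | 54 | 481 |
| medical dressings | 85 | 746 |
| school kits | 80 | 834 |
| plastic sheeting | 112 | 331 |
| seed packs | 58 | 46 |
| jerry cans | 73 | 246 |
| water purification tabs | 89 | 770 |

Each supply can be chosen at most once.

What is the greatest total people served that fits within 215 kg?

Ranking by ratio (people served/kg): tool kits 12.36, school kits 10.43, oral rehydration salts 9.16.
The ratio heuristic lands on oral rehydration salts + tool kits + school kits (1801) but leaves 41 kg idle.
Dropping oral rehydration salts frees 61 kg; slotting in water purification tabs (89 kg) lifts the total to 2012 at 202 kg.

2012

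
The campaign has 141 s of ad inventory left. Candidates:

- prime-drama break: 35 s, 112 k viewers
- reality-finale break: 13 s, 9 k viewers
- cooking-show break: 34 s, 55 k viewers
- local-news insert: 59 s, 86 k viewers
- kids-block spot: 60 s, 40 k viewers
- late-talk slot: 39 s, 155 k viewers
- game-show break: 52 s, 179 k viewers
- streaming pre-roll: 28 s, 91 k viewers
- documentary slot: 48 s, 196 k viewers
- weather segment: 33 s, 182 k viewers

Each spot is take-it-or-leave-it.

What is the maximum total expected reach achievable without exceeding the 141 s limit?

557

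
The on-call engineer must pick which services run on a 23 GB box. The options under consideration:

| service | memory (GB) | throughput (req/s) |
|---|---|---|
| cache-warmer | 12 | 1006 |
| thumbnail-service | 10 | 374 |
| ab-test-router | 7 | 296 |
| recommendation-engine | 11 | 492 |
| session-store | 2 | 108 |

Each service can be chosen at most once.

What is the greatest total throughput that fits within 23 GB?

1498

Ranking by ratio (throughput/GB): cache-warmer 83.83, session-store 54.00, recommendation-engine 44.73, ab-test-router 42.29.
Taking the top-ratio services first gives cache-warmer + ab-test-router + session-store for 1410 (21 GB).
Replace ab-test-router and session-store with recommendation-engine: the trade gains 88 net, giving 1498 at 23 GB.
Next best is cache-warmer + ab-test-router + session-store at 1410 (21 GB) — short by 88.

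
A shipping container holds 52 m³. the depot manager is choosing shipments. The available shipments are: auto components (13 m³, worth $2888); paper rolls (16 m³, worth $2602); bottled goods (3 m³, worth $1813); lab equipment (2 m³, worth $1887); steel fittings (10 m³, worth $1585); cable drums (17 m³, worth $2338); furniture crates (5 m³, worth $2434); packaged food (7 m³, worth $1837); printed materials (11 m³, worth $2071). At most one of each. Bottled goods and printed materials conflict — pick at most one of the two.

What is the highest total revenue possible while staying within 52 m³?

13461

Density check — lab equipment 943.50, bottled goods 604.33, furniture crates 486.80 are the best per m³.
Best packing: auto components + paper rolls + bottled goods + lab equipment + furniture crates + packaged food — 46 m³, 13461 total.
An exhaustive check of the 512 subsets confirms 13461.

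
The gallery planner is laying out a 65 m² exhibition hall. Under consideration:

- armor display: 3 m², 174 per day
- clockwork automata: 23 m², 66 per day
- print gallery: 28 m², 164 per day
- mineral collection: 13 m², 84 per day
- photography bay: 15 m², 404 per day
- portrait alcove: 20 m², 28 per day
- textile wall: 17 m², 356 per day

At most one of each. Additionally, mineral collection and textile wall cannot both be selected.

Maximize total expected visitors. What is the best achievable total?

Density check — armor display 58.00, photography bay 26.93, textile wall 20.94, mineral collection 6.46 are the best per m².
Armor display + print gallery + photography bay + textile wall uses 63 of the 65 m² and totals 1098.
Runner-up armor display + clockwork automata + photography bay + textile wall tops out at 1000.

1098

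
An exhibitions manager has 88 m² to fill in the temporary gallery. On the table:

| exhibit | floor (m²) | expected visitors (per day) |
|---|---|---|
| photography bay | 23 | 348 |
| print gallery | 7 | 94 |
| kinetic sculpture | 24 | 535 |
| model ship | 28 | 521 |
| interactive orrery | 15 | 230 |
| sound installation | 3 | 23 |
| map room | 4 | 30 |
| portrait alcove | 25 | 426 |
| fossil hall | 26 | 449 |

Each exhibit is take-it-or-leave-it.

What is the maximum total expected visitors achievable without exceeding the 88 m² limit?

1622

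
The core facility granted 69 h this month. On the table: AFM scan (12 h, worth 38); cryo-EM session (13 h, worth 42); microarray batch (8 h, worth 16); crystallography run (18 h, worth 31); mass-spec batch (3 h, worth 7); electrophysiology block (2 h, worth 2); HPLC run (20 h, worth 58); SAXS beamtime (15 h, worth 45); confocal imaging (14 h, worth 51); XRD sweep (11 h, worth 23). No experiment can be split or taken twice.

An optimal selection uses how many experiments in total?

Optimal total is 208.
For example AFM scan + microarray batch + HPLC run + SAXS beamtime + confocal imaging achieves it, using 69 h.
Every optimal selection uses 5 experiments.

5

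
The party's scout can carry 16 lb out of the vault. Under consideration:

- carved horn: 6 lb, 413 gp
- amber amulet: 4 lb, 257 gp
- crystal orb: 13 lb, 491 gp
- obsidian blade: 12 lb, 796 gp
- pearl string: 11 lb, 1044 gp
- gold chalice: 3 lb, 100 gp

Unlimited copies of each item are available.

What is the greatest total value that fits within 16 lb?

1301

Best packing: amber amulet + pearl string — 15 lb, 1301 total.
Nothing else within 16 lb beats 1301.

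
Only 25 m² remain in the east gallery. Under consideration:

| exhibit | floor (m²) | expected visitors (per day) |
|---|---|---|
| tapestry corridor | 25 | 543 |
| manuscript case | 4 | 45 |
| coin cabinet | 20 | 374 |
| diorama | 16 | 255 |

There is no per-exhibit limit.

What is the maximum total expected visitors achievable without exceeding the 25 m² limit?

Density check — tapestry corridor 21.72, coin cabinet 18.70, diorama 15.94 are the best per m².
Tapestry corridor uses 25 of the 25 m² and totals 543.

543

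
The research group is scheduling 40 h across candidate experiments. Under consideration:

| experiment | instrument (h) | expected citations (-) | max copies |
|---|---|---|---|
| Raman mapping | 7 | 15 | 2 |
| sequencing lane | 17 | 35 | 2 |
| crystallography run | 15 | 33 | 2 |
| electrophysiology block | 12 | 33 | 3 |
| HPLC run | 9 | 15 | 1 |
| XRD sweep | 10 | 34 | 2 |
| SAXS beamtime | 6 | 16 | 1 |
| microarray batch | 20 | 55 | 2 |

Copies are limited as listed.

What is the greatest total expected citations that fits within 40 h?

Taking the top-ratio experiments first gives electrophysiology block + 2×XRD sweep + SAXS beamtime for 117 (38 h).
Replace electrophysiology block and SAXS beamtime with microarray batch: the trade gains 6 net, giving 123 at 40 h.
Nothing else within 40 h beats 123.

123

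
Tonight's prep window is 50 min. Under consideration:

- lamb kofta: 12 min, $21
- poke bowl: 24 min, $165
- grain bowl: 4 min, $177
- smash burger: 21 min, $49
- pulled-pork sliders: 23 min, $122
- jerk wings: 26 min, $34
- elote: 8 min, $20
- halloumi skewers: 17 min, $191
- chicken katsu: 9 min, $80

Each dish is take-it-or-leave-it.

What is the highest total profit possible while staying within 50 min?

533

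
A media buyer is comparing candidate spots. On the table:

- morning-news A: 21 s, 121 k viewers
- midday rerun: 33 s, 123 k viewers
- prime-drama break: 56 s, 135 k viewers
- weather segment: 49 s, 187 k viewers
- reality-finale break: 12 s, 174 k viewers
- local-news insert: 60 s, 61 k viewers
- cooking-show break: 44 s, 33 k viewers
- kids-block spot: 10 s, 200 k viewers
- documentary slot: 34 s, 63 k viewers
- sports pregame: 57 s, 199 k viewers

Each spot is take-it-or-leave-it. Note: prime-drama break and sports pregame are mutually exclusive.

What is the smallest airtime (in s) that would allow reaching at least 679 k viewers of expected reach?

Look for the lowest-airtime combination reaching 679.
Taking morning-news A + weather segment + reality-finale break + kids-block spot gives 682 (≥ 679) for 92 s.
No combination under 92 s hits 679.

92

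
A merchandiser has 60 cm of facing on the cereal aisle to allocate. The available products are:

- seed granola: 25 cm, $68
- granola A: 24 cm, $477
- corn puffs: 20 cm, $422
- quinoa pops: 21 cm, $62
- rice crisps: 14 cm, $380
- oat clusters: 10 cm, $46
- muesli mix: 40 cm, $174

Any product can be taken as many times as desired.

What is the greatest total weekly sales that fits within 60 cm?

1520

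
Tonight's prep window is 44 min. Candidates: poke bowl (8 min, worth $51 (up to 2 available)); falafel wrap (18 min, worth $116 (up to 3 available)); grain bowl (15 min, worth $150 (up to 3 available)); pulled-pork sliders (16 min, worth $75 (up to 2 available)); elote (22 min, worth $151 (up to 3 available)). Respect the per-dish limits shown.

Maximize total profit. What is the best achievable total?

351

Taking poke bowl + 2×grain bowl: 38 min used, 351 in profit.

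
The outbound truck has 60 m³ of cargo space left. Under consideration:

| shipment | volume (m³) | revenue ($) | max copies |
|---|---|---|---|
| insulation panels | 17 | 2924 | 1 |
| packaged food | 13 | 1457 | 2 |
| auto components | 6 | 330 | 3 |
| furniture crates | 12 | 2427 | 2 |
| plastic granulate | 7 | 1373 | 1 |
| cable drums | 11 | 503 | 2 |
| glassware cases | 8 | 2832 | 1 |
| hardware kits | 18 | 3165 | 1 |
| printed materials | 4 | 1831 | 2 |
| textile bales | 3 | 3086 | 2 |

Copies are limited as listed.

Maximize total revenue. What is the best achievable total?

19631

Taking the top-ratio shipments first gives auto components + 2×furniture crates + plastic granulate + glassware cases + 2×printed materials + 2×textile bales for 19223 (59 m³).
Dropping auto components and furniture crates frees 18 m³; slotting in hardware kits (18 m³) lifts the total to 19631 at 59 m³.
Nothing else within 60 m³ beats 19631.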